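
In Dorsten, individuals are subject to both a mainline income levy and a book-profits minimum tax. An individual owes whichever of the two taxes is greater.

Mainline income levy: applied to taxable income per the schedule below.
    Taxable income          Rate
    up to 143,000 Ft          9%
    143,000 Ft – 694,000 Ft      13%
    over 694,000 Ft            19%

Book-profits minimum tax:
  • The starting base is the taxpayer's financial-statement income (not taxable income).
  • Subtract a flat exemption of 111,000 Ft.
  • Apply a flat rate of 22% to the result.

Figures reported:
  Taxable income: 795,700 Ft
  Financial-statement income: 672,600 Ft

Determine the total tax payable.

123,552 Ft

Mainline income levy:
  143,000 Ft × 9% = 12,870 Ft
  551,000 Ft × 13% = 71,630 Ft
  101,700 Ft × 19% = 19,323 Ft
  → 103,823 Ft

Book-profits minimum tax:
  Base (financial-statement income): 672,600 Ft
  Less exemption 111,000 Ft → base 561,600 Ft
  561,600 Ft × 22% = 123,552 Ft

123,552 Ft > 103,823 Ft, so the book-profits minimum tax is the binding amount.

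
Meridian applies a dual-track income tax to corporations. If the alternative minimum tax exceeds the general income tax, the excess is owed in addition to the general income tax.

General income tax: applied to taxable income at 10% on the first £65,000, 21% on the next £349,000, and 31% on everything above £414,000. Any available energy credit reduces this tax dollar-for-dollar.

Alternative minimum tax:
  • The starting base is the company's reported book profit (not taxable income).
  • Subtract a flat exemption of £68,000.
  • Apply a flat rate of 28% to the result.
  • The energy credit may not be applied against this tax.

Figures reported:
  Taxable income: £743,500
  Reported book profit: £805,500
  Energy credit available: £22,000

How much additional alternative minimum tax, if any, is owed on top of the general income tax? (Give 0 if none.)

£46,565

Alternative minimum tax:
  Base (reported book profit): £805,500
  Less exemption £68,000 → base £737,500
  £737,500 × 28% = £206,500

General income tax:
  £65,000 × 10% = £6,500
  £349,000 × 21% = £73,290
  £329,500 × 31% = £102,145
  → £181,935
  Less energy credit £22,000 → £159,935

Excess of alternative minimum tax over general income tax: £206,500 − £159,935 = £46,565.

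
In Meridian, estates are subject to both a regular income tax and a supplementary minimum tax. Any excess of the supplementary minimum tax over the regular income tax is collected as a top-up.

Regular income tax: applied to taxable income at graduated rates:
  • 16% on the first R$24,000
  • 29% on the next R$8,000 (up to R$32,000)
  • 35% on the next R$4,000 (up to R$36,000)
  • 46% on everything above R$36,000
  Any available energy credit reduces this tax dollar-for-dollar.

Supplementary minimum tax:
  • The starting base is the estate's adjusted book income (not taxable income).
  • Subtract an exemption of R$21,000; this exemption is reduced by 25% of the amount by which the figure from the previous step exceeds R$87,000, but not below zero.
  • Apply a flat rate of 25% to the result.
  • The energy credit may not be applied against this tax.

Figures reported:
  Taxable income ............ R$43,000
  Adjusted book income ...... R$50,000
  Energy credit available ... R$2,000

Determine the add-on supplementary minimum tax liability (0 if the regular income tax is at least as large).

R$0

Regular income tax:
  R$24,000 × 16% = R$3,840
  R$8,000 × 29% = R$2,320
  R$4,000 × 35% = R$1,400
  R$7,000 × 46% = R$3,220
  → R$10,780
  Less energy credit R$2,000 → R$8,780

Supplementary minimum tax:
  Base (adjusted book income): R$50,000
  Exemption: R$50,000 ≤ R$87,000, so full R$21,000 applies
  Base: R$50,000 − R$21,000 = R$29,000
  R$29,000 × 25% = R$7,250

R$7,250 ≤ R$8,780, so no add-on is due.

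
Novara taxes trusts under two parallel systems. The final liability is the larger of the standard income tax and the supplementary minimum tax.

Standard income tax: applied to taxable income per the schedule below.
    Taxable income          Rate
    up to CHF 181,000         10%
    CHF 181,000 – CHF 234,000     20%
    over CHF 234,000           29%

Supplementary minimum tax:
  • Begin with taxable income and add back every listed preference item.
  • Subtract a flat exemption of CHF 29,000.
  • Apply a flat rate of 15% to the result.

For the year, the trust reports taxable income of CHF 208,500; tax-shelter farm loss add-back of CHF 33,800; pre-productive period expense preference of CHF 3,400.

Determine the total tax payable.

CHF 32,505

Supplementary minimum tax:
  Adjusted income: CHF 208,500 + CHF 33,800 + CHF 3,400 = CHF 245,700
  Less exemption CHF 29,000 → base CHF 216,700
  CHF 216,700 × 15% = CHF 32,505

Standard income tax:
  CHF 181,000 × 10% = CHF 18,100
  CHF 27,500 × 20% = CHF 5,500
  → CHF 23,600

CHF 32,505 > CHF 23,600, so the supplementary minimum tax is the binding amount.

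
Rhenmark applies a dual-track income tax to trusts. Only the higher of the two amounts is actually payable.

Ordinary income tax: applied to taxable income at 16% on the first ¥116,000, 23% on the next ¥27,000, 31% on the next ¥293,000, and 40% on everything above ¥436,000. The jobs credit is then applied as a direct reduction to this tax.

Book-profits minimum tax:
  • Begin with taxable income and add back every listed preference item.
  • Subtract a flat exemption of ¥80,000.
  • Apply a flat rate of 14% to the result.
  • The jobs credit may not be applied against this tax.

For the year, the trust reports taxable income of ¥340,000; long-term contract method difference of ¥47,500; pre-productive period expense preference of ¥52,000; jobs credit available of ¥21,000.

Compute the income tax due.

Ordinary income tax:
  ¥116,000 × 16% = ¥18,560
  ¥27,000 × 23% = ¥6,210
  ¥197,000 × 31% = ¥61,070
  → ¥85,840
  Less jobs credit ¥21,000 → ¥64,840

Book-profits minimum tax:
  Adjusted income: ¥340,000 + ¥47,500 + ¥52,000 = ¥439,500
  Less exemption ¥80,000 → base ¥359,500
  ¥359,500 × 14% = ¥50,330

¥64,840 > ¥50,330, so the ordinary income tax governs.

¥64,840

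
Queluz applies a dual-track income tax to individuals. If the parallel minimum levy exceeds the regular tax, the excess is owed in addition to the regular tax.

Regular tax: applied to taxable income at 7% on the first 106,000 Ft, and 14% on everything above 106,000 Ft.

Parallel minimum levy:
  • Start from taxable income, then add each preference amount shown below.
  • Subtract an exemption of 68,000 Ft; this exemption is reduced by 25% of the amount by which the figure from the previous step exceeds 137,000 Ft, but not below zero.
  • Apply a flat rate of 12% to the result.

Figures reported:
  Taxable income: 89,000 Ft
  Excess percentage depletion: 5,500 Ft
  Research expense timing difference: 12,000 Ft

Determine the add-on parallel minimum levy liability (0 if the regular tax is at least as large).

Parallel minimum levy:
  Adjusted income: 89,000 Ft + 5,500 Ft + 12,000 Ft = 106,500 Ft
  Exemption: 106,500 Ft ≤ 137,000 Ft, so full 68,000 Ft applies
  Base: 106,500 Ft − 68,000 Ft = 38,500 Ft
  38,500 Ft × 12% = 4,620 Ft

Regular tax:
  89,000 Ft × 7% = 6,230 Ft

4,620 Ft ≤ 6,230 Ft, so no add-on is due.

0 Ft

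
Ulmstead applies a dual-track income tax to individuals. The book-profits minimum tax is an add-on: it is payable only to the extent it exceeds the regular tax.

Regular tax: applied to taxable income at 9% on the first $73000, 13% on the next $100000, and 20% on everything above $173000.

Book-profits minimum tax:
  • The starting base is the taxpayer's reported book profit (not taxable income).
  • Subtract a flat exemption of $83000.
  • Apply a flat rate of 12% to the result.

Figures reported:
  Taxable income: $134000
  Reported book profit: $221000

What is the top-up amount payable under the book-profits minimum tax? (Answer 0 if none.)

$2060

Regular tax:
  $73000 × 9% = $6570
  $61000 × 13% = $7930
  → $14500

Book-profits minimum tax:
  Base (reported book profit): $221000
  Less exemption $83000 → base $138000
  $138000 × 12% = $16560

Excess of book-profits minimum tax over regular tax: $16560 − $14500 = $2060.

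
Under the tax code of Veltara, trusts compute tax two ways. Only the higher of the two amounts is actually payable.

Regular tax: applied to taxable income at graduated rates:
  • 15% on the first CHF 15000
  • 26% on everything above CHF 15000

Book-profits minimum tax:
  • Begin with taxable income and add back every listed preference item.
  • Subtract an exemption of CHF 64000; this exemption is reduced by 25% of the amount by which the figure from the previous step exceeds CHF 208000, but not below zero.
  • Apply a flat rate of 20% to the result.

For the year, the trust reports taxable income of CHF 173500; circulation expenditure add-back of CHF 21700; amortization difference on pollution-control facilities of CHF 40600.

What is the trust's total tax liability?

Regular tax:
  CHF 15000 × 15% = CHF 2250
  CHF 158500 × 26% = CHF 41210
  → CHF 43460

Book-profits minimum tax:
  Adjusted income: CHF 173500 + CHF 21700 + CHF 40600 = CHF 235800
  Exemption: CHF 64000 − 25% × (CHF 235800 − CHF 208000) = CHF 64000 − CHF 6950 = CHF 57050
  Base: CHF 235800 − CHF 57050 = CHF 178750
  CHF 178750 × 20% = CHF 35750

CHF 43460 > CHF 35750, so the regular tax governs.

CHF 43460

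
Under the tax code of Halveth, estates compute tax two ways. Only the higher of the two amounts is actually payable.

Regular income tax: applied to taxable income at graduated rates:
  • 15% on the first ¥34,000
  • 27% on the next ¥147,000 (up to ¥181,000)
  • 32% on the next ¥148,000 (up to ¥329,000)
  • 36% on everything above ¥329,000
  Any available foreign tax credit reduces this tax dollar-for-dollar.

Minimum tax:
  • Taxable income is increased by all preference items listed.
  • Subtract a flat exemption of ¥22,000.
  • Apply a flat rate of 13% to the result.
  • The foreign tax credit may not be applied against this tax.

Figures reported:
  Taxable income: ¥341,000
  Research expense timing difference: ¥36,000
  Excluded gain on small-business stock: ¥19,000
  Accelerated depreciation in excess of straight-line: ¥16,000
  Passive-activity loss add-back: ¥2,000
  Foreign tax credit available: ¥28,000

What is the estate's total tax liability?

¥68,470

Regular income tax:
  ¥34,000 × 15% = ¥5,100
  ¥147,000 × 27% = ¥39,690
  ¥148,000 × 32% = ¥47,360
  ¥12,000 × 36% = ¥4,320
  → ¥96,470
  Less foreign tax credit ¥28,000 → ¥68,470

Minimum tax:
  Adjusted income: ¥341,000 + ¥36,000 + ¥19,000 + ¥16,000 + ¥2,000 = ¥414,000
  Less exemption ¥22,000 → base ¥392,000
  ¥392,000 × 13% = ¥50,960

¥68,470 > ¥50,960, so the regular income tax governs.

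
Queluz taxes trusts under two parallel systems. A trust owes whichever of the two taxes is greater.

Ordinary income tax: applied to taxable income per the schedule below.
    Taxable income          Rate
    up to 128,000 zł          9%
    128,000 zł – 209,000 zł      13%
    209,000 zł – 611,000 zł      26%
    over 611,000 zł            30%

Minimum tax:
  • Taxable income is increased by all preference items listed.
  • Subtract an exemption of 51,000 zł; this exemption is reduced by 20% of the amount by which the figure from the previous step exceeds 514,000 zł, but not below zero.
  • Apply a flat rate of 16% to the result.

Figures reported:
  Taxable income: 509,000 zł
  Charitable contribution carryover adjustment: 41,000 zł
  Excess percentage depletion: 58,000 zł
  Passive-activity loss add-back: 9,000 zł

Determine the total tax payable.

100,050 zł

Minimum tax:
  Adjusted income: 509,000 zł + 41,000 zł + 58,000 zł + 9,000 zł = 617,000 zł
  Exemption: 51,000 zł − 20% × (617,000 zł − 514,000 zł) = 51,000 zł − 20,600 zł = 30,400 zł
  Base: 617,000 zł − 30,400 zł = 586,600 zł
  586,600 zł × 16% = 93,856 zł

Ordinary income tax:
  128,000 zł × 9% = 11,520 zł
  81,000 zł × 13% = 10,530 zł
  300,000 zł × 26% = 78,000 zł
  → 100,050 zł

100,050 zł > 93,856 zł, so the ordinary income tax governs.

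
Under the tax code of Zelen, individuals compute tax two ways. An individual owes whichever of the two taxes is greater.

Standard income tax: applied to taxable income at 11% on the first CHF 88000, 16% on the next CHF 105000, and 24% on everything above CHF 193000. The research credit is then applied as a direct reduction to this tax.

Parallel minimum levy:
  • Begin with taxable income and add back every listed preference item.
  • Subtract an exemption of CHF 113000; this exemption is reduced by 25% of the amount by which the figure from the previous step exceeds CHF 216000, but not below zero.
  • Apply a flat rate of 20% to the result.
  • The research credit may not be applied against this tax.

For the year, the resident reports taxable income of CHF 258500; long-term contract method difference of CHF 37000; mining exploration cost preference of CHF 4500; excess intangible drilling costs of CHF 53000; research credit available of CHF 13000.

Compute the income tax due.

CHF 54850

Parallel minimum levy:
  Adjusted income: CHF 258500 + CHF 37000 + CHF 4500 + CHF 53000 = CHF 353000
  Exemption: CHF 113000 − 25% × (CHF 353000 − CHF 216000) = CHF 113000 − CHF 34250 = CHF 78750
  Base: CHF 353000 − CHF 78750 = CHF 274250
  CHF 274250 × 20% = CHF 54850

Standard income tax:
  CHF 88000 × 11% = CHF 9680
  CHF 105000 × 16% = CHF 16800
  CHF 65500 × 24% = CHF 15720
  → CHF 42200
  Less research credit CHF 13000 → CHF 29200

CHF 54850 > CHF 29200, so the parallel minimum levy is the binding amount.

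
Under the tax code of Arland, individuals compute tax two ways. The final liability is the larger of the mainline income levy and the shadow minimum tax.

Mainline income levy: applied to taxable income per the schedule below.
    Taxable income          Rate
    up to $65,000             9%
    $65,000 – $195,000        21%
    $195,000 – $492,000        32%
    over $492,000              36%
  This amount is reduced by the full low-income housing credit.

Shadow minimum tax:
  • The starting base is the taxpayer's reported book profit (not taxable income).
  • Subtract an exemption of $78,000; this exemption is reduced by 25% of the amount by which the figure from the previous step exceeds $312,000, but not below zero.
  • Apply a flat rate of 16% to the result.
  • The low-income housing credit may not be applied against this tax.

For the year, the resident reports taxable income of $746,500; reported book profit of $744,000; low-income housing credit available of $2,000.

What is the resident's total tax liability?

Mainline income levy:
  $65,000 × 9% = $5,850
  $130,000 × 21% = $27,300
  $297,000 × 32% = $95,040
  $254,500 × 36% = $91,620
  → $219,810
  Less low-income housing credit $2,000 → $217,810

Shadow minimum tax:
  Base (reported book profit): $744,000
  Exemption: 25% × ($744,000 − $312,000) = $108,000 ≥ $78,000, so the exemption is fully phased out
  Base: $744,000 − $0 = $744,000
  $744,000 × 16% = $119,040

$217,810 > $119,040, so the mainline income levy governs.

$217,810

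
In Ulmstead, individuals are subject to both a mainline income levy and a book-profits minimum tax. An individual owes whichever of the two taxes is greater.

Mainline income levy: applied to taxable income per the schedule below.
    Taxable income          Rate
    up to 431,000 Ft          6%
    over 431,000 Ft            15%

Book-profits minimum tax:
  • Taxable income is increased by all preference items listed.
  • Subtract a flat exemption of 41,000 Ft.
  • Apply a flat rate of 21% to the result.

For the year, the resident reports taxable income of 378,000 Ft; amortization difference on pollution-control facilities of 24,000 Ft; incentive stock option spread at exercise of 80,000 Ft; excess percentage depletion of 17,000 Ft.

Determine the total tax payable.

96,180 Ft

Mainline income levy:
  378,000 Ft × 6% = 22,680 Ft

Book-profits minimum tax:
  Adjusted income: 378,000 Ft + 24,000 Ft + 80,000 Ft + 17,000 Ft = 499,000 Ft
  Less exemption 41,000 Ft → base 458,000 Ft
  458,000 Ft × 21% = 96,180 Ft

96,180 Ft > 22,680 Ft, so the book-profits minimum tax is the binding amount.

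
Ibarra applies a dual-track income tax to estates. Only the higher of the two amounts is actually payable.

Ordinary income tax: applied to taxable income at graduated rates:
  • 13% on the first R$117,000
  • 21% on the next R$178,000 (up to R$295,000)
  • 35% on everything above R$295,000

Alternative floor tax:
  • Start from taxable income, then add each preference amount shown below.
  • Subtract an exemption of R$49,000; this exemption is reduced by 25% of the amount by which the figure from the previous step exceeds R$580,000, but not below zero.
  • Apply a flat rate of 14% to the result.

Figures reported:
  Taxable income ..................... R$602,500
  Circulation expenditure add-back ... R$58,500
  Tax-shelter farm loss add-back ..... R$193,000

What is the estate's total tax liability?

Ordinary income tax:
  R$117,000 × 13% = R$15,210
  R$178,000 × 21% = R$37,380
  R$307,500 × 35% = R$107,625
  → R$160,215

Alternative floor tax:
  Adjusted income: R$602,500 + R$58,500 + R$193,000 = R$854,000
  Exemption: 25% × (R$854,000 − R$580,000) = R$68,500 ≥ R$49,000, so the exemption is fully phased out
  Base: R$854,000 − R$0 = R$854,000
  R$854,000 × 14% = R$119,560

R$160,215 > R$119,560, so the ordinary income tax governs.

R$160,215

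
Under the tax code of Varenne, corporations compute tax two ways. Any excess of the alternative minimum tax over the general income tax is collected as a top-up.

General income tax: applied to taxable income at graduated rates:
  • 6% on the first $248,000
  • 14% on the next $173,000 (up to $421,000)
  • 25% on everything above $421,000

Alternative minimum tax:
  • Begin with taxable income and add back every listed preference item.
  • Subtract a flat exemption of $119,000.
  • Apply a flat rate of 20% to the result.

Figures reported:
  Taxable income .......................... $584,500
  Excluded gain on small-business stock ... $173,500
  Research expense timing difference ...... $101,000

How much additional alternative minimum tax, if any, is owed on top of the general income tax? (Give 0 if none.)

Alternative minimum tax:
  Adjusted income: $584,500 + $173,500 + $101,000 = $859,000
  Less exemption $119,000 → base $740,000
  $740,000 × 20% = $148,000

General income tax:
  $248,000 × 6% = $14,880
  $173,000 × 14% = $24,220
  $163,500 × 25% = $40,875
  → $79,975

Excess of alternative minimum tax over general income tax: $148,000 − $79,975 = $68,025.

$68,025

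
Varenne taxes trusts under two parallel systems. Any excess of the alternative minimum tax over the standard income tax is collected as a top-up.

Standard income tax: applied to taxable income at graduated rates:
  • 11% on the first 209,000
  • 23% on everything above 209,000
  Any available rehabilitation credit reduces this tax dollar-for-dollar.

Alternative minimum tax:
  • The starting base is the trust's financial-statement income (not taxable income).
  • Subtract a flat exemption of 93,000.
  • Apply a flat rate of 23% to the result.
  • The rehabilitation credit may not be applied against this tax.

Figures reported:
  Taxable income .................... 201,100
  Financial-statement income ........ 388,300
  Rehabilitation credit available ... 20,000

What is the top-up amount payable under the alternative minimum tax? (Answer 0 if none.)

65,798

Alternative minimum tax:
  Base (financial-statement income): 388,300
  Less exemption 93,000 → base 295,300
  295,300 × 23% = 67,919

Standard income tax:
  201,100 × 11% = 22,121
  Less rehabilitation credit 20,000 → 2,121

Excess of alternative minimum tax over standard income tax: 67,919 − 2,121 = 65,798.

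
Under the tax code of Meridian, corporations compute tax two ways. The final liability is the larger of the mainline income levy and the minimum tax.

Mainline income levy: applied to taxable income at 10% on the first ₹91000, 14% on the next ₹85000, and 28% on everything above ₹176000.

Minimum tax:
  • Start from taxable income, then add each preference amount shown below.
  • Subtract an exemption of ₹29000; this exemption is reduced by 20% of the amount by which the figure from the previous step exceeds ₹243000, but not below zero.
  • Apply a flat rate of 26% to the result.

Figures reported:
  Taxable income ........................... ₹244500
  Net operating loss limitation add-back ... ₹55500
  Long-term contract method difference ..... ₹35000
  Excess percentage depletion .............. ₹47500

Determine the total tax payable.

Minimum tax:
  Adjusted income: ₹244500 + ₹55500 + ₹35000 + ₹47500 = ₹382500
  Exemption: ₹29000 − 20% × (₹382500 − ₹243000) = ₹29000 − ₹27900 = ₹1100
  Base: ₹382500 − ₹1100 = ₹381400
  ₹381400 × 26% = ₹99164

Mainline income levy:
  ₹91000 × 10% = ₹9100
  ₹85000 × 14% = ₹11900
  ₹68500 × 28% = ₹19180
  → ₹40180

₹99164 > ₹40180, so the minimum tax is the binding amount.

₹99164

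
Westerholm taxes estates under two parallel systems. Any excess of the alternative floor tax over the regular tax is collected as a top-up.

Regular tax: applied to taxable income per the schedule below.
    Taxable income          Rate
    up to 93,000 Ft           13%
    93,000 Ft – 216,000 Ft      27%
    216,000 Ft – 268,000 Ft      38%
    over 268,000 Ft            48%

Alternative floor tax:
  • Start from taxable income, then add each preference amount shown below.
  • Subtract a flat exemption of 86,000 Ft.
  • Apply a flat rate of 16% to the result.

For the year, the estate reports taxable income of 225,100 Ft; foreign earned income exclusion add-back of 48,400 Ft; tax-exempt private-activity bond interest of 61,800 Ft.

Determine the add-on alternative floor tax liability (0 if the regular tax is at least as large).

Regular tax:
  93,000 Ft × 13% = 12,090 Ft
  123,000 Ft × 27% = 33,210 Ft
  9,100 Ft × 38% = 3,458 Ft
  → 48,758 Ft

Alternative floor tax:
  Adjusted income: 225,100 Ft + 48,400 Ft + 61,800 Ft = 335,300 Ft
  Less exemption 86,000 Ft → base 249,300 Ft
  249,300 Ft × 16% = 39,888 Ft

39,888 Ft ≤ 48,758 Ft, so no add-on is due.

0 Ft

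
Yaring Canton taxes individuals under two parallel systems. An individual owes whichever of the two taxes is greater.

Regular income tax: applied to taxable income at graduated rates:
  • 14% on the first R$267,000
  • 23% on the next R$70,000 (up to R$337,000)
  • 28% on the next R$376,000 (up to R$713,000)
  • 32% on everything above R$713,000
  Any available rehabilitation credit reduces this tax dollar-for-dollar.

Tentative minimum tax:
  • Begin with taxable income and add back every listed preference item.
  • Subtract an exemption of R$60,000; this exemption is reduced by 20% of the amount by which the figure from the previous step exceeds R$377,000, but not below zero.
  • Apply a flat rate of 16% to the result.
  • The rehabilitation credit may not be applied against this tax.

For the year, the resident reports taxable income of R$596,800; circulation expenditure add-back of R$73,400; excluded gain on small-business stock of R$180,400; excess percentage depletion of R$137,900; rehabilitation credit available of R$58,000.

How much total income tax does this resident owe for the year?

Regular income tax:
  R$267,000 × 14% = R$37,380
  R$70,000 × 23% = R$16,100
  R$259,800 × 28% = R$72,744
  → R$126,224
  Less rehabilitation credit R$58,000 → R$68,224

Tentative minimum tax:
  Adjusted income: R$596,800 + R$73,400 + R$180,400 + R$137,900 = R$988,500
  Exemption: 20% × (R$988,500 − R$377,000) = R$122,300 ≥ R$60,000, so the exemption is fully phased out
  Base: R$988,500 − R$0 = R$988,500
  R$988,500 × 16% = R$158,160

R$158,160 > R$68,224, so the tentative minimum tax is the binding amount.

R$158,160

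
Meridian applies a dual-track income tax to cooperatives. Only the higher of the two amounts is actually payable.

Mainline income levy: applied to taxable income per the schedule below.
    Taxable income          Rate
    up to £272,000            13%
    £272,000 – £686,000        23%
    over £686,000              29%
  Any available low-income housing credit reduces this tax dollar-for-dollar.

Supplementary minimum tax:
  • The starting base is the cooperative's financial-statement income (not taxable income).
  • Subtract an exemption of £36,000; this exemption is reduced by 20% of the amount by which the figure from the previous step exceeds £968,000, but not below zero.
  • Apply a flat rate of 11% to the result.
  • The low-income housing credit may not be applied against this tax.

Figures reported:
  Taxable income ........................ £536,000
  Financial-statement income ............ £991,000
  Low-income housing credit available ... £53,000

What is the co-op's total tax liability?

£105,556

Supplementary minimum tax:
  Base (financial-statement income): £991,000
  Exemption: £36,000 − 20% × (£991,000 − £968,000) = £36,000 − £4,600 = £31,400
  Base: £991,000 − £31,400 = £959,600
  £959,600 × 11% = £105,556

Mainline income levy:
  £272,000 × 13% = £35,360
  £264,000 × 23% = £60,720
  → £96,080
  Less low-income housing credit £53,000 → £43,080

£105,556 > £43,080, so the supplementary minimum tax is the binding amount.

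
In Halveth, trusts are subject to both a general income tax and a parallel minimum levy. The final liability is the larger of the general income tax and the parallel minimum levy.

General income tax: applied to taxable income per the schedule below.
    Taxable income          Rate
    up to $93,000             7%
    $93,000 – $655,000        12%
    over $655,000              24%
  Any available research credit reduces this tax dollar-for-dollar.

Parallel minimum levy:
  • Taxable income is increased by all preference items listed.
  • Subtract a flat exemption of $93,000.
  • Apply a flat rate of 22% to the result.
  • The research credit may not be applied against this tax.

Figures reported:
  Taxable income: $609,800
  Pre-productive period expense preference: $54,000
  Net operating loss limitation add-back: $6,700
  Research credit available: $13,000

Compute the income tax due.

Parallel minimum levy:
  Adjusted income: $609,800 + $54,000 + $6,700 = $670,500
  Less exemption $93,000 → base $577,500
  $577,500 × 22% = $127,050

General income tax:
  $93,000 × 7% = $6,510
  $516,800 × 12% = $62,016
  → $68,526
  Less research credit $13,000 → $55,526

$127,050 > $55,526, so the parallel minimum levy is the binding amount.

$127,050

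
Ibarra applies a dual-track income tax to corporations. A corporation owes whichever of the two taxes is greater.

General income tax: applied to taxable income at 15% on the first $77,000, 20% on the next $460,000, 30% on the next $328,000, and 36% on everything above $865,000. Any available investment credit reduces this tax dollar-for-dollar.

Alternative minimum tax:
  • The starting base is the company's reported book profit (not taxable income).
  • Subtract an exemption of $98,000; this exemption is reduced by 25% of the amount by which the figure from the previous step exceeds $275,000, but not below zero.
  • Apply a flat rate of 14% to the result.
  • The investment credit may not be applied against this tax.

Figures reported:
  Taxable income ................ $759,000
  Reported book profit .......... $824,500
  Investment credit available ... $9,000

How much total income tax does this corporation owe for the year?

Alternative minimum tax:
  Base (reported book profit): $824,500
  Exemption: 25% × ($824,500 − $275,000) = $137,375 ≥ $98,000, so the exemption is fully phased out
  Base: $824,500 − $0 = $824,500
  $824,500 × 14% = $115,430

General income tax:
  $77,000 × 15% = $11,550
  $460,000 × 20% = $92,000
  $222,000 × 30% = $66,600
  → $170,150
  Less investment credit $9,000 → $161,150

$161,150 > $115,430, so the general income tax governs.

$161,150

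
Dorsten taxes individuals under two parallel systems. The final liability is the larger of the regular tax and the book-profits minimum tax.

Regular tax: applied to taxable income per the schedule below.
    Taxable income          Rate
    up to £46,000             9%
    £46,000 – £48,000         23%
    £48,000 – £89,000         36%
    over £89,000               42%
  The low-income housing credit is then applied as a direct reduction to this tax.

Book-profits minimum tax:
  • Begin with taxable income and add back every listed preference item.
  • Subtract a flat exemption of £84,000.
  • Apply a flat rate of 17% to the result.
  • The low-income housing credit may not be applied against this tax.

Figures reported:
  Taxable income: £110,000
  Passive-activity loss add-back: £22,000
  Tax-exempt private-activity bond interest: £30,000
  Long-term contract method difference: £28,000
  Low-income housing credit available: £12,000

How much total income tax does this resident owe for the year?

Book-profits minimum tax:
  Adjusted income: £110,000 + £22,000 + £30,000 + £28,000 = £190,000
  Less exemption £84,000 → base £106,000
  £106,000 × 17% = £18,020

Regular tax:
  £46,000 × 9% = £4,140
  £2,000 × 23% = £460
  £41,000 × 36% = £14,760
  £21,000 × 42% = £8,820
  → £28,180
  Less low-income housing credit £12,000 → £16,180

£18,020 > £16,180, so the book-profits minimum tax is the binding amount.

£18,020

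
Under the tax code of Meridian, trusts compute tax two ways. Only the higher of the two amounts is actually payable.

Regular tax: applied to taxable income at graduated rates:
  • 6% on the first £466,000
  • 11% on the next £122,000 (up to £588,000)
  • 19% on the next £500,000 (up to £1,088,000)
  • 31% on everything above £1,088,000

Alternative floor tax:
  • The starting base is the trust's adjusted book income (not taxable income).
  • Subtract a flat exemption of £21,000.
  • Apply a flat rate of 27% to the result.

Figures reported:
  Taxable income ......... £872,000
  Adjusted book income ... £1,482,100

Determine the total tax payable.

Regular tax:
  £466,000 × 6% = £27,960
  £122,000 × 11% = £13,420
  £284,000 × 19% = £53,960
  → £95,340

Alternative floor tax:
  Base (adjusted book income): £1,482,100
  Less exemption £21,000 → base £1,461,100
  £1,461,100 × 27% = £394,497

£394,497 > £95,340, so the alternative floor tax is the binding amount.

£394,497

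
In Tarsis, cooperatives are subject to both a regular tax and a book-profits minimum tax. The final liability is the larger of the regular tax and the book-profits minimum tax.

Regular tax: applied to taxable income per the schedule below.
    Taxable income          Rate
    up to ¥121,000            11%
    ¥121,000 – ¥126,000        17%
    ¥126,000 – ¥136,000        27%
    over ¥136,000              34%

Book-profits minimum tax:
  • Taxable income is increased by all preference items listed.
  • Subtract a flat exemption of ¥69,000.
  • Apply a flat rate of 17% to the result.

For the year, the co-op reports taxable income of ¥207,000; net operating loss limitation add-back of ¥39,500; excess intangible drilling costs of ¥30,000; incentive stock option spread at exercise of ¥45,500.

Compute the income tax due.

¥43,010

Book-profits minimum tax:
  Adjusted income: ¥207,000 + ¥39,500 + ¥30,000 + ¥45,500 = ¥322,000
  Less exemption ¥69,000 → base ¥253,000
  ¥253,000 × 17% = ¥43,010

Regular tax:
  ¥121,000 × 11% = ¥13,310
  ¥5,000 × 17% = ¥850
  ¥10,000 × 27% = ¥2,700
  ¥71,000 × 34% = ¥24,140
  → ¥41,000

¥43,010 > ¥41,000, so the book-profits minimum tax is the binding amount.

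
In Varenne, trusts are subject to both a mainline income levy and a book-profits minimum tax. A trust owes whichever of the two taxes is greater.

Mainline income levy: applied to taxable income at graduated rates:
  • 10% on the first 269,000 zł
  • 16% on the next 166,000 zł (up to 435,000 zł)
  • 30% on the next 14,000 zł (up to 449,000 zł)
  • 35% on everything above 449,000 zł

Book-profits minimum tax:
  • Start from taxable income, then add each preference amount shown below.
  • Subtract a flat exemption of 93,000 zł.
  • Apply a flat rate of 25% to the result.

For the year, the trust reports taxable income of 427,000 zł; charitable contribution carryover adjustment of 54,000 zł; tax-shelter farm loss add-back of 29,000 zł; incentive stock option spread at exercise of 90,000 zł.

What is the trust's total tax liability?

126,750 zł

Mainline income levy:
  269,000 zł × 10% = 26,900 zł
  158,000 zł × 16% = 25,280 zł
  → 52,180 zł

Book-profits minimum tax:
  Adjusted income: 427,000 zł + 54,000 zł + 29,000 zł + 90,000 zł = 600,000 zł
  Less exemption 93,000 zł → base 507,000 zł
  507,000 zł × 25% = 126,750 zł

126,750 zł > 52,180 zł, so the book-profits minimum tax is the binding amount.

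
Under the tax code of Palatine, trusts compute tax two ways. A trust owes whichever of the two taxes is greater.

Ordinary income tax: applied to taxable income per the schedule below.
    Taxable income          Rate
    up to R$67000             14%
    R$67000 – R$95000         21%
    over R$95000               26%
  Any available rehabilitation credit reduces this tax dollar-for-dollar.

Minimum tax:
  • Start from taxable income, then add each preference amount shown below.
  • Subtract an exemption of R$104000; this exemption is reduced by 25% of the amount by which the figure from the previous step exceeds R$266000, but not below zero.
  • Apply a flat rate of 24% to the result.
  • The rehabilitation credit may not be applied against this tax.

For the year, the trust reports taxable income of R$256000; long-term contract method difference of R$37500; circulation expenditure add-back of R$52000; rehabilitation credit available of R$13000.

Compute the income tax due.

R$62730

Ordinary income tax:
  R$67000 × 14% = R$9380
  R$28000 × 21% = R$5880
  R$161000 × 26% = R$41860
  → R$57120
  Less rehabilitation credit R$13000 → R$44120

Minimum tax:
  Adjusted income: R$256000 + R$37500 + R$52000 = R$345500
  Exemption: R$104000 − 25% × (R$345500 − R$266000) = R$104000 − R$19875 = R$84125
  Base: R$345500 − R$84125 = R$261375
  R$261375 × 24% = R$62730

R$62730 > R$44120, so the minimum tax is the binding amount.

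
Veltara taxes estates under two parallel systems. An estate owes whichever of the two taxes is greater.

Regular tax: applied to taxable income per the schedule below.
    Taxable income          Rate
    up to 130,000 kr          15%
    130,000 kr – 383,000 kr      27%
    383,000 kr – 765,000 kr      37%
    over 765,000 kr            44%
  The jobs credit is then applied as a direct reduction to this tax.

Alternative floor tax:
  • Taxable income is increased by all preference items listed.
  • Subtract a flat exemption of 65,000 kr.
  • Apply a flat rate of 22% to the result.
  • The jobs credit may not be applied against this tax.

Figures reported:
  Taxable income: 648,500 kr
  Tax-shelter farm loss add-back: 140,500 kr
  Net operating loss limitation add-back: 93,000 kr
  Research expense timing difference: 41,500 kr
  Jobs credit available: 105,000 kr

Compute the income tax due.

Regular tax:
  130,000 kr × 15% = 19,500 kr
  253,000 kr × 27% = 68,310 kr
  265,500 kr × 37% = 98,235 kr
  → 186,045 kr
  Less jobs credit 105,000 kr → 81,045 kr

Alternative floor tax:
  Adjusted income: 648,500 kr + 140,500 kr + 93,000 kr + 41,500 kr = 923,500 kr
  Less exemption 65,000 kr → base 858,500 kr
  858,500 kr × 22% = 188,870 kr

188,870 kr > 81,045 kr, so the alternative floor tax is the binding amount.

188,870 kr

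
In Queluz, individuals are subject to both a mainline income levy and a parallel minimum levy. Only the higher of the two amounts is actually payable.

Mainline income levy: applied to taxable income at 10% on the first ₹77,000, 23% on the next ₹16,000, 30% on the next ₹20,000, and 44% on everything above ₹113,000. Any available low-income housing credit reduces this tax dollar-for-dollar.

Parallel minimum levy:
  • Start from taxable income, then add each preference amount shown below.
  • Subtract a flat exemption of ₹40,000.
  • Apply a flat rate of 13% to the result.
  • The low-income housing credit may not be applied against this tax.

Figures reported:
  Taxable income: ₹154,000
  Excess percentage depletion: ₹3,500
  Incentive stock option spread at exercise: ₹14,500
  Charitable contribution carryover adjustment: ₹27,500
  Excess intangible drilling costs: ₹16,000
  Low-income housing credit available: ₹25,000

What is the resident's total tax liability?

Parallel minimum levy:
  Adjusted income: ₹154,000 + ₹3,500 + ₹14,500 + ₹27,500 + ₹16,000 = ₹215,500
  Less exemption ₹40,000 → base ₹175,500
  ₹175,500 × 13% = ₹22,815

Mainline income levy:
  ₹77,000 × 10% = ₹7,700
  ₹16,000 × 23% = ₹3,680
  ₹20,000 × 30% = ₹6,000
  ₹41,000 × 44% = ₹18,040
  → ₹35,420
  Less low-income housing credit ₹25,000 → ₹10,420

₹22,815 > ₹10,420, so the parallel minimum levy is the binding amount.

₹22,815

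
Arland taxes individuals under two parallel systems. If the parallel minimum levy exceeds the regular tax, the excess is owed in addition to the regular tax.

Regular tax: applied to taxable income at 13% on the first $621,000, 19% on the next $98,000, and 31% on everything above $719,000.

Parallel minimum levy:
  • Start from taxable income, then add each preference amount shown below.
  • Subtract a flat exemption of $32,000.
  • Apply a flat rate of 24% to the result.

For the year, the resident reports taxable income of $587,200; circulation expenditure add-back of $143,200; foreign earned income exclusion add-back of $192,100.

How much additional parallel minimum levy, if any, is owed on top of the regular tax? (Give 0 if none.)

$137,384

Parallel minimum levy:
  Adjusted income: $587,200 + $143,200 + $192,100 = $922,500
  Less exemption $32,000 → base $890,500
  $890,500 × 24% = $213,720

Regular tax:
  $587,200 × 13% = $76,336

Excess of parallel minimum levy over regular tax: $213,720 − $76,336 = $137,384.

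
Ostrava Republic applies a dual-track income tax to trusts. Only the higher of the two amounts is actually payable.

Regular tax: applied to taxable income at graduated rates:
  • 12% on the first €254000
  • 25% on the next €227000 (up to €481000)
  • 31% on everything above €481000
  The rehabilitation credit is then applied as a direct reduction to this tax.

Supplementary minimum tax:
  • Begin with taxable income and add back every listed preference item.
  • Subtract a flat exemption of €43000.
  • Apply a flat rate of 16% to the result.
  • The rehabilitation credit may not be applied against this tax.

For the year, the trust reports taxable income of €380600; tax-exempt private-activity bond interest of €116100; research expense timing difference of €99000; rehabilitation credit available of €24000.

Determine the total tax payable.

Regular tax:
  €254000 × 12% = €30480
  €126600 × 25% = €31650
  → €62130
  Less rehabilitation credit €24000 → €38130

Supplementary minimum tax:
  Adjusted income: €380600 + €116100 + €99000 = €595700
  Less exemption €43000 → base €552700
  €552700 × 16% = €88432

€88432 > €38130, so the supplementary minimum tax is the binding amount.

€88432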